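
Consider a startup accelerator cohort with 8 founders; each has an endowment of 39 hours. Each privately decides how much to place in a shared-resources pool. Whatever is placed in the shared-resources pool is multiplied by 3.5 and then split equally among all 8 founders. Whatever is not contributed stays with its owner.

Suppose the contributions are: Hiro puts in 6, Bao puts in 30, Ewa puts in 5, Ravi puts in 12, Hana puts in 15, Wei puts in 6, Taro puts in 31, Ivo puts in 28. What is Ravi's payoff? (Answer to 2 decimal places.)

85.19 hours

Total contributed: 6 + 30 + 5 + 12 + 15 + 6 + 31 + 28 = 133.
Each receives 3.5 × 133 / 8 = 58.19 from the shared-resources pool.
Ravi keeps 39 − 12 = 27, so Ravi's payoff is 27 + 58.19 = 85.19.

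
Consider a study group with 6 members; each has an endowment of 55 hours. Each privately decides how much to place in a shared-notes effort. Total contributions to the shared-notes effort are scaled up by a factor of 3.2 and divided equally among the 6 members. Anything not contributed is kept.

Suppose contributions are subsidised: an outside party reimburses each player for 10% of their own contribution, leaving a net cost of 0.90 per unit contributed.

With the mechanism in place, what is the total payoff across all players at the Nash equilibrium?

With the mechanism, a contributed unit returns (3.2/6) / 0.90 = 0.5926 per unit of net cost — still below 1 — so contributing 0 remains dominant for every player.
At the Nash equilibrium no one contributes; group total payoff = 6 × 55 = 330.

330.00 hours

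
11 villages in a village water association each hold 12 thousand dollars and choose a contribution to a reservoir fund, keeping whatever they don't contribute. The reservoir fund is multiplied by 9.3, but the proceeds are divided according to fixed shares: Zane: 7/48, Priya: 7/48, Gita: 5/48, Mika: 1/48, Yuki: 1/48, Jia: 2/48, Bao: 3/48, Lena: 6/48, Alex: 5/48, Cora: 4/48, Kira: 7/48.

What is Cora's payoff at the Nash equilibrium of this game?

49.20 thousand dollars

Player j's private return per contributed unit is 9.3 × (j's share). Contributing is weakly dominant for j when that share is at least 1/9.3 = 0.1075, and contributing 0 is dominant otherwise.
Zane, Priya, Lena and Kira clear that bar, contributing 12 each; the remaining 7 contribute 0. Total contributed: 48.
Cora keeps 12 and receives 9.3 × 48 × 4/48 = 37.20 from the reservoir fund, for a payoff of 49.20.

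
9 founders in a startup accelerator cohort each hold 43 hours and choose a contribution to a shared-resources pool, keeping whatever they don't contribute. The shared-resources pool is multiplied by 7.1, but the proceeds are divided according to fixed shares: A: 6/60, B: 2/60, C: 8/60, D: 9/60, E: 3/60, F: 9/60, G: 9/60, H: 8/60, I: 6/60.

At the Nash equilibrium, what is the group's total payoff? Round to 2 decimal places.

For player j, contributing a unit is worthwhile iff 7.1 × (j's share) ≥ 1, i.e. iff j's share is at least 0.1408.
D, F and G clear that bar, contributing 43 each; the remaining 6 contribute 0. Total contributed: 129.
The shared-resources pool pays out 7.1 × 129 = 915.90 in total (split across the unequal shares, but the aggregate is all that matters for the group sum).
The 6 free-riders keep 43 each, adding 258. Group total = 258 + 915.90 = 1173.90.

1173.90 hours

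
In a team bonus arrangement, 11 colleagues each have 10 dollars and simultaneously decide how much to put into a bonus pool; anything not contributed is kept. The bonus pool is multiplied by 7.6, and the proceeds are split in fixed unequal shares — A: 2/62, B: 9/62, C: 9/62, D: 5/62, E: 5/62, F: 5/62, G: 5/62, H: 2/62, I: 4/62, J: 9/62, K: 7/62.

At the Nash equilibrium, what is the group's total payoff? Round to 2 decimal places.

308.00 dollars

A player with share s gets back 7.6·s per unit contributed, so full contribution is dominant for anyone with s > 1/7.6 = 0.1316 and zero contribution is dominant for anyone below.
The shares above 0.1316 belong to B, C and J, contributing 10 each; the remaining 8 contribute 0. Total contributed: 30.
The bonus pool pays out 7.6 × 30 = 228.00 in total (split across the unequal shares, but the aggregate is all that matters for the group sum).
The 8 free-riders keep 10 each, adding 80. Group total = 80 + 228.00 = 308.00.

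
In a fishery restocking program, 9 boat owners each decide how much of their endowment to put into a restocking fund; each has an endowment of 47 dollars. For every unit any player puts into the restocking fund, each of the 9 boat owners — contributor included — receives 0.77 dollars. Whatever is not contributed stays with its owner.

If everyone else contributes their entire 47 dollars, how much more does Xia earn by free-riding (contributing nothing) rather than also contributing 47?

Switching from a contribution of 47 to 0 lets Xia keep an extra 47 dollars, but lowers the restocking fund by 47, which costs Xia their own share of that drop: 0.77 × 47 = 36.19.
Net gain = 47 − 36.19 = 10.81. The private return per contributed unit (0.77) is below 1, so free-riding is indeed the best response regardless of what the others do.

10.81 dollars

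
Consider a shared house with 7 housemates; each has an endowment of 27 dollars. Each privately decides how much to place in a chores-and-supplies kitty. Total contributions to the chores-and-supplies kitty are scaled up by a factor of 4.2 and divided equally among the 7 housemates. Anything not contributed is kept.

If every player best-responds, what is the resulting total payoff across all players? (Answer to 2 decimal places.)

Each contributed unit returns 4.2/7 = 0.6000 to its contributor — below 1 — so contributing 0 is dominant for every player. At the Nash equilibrium everyone keeps their 27, and the group total is 7 × 27 = 189.

189.00 dollars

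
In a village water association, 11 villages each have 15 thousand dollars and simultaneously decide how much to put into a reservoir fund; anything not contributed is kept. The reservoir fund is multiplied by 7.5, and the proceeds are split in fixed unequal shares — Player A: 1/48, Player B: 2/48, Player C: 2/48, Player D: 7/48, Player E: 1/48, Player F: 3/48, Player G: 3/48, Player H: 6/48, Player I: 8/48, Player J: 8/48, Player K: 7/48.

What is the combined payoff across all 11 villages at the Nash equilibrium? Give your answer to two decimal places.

555.00 thousand dollars

Player j's private return per contributed unit is 7.5 × (j's share). Contributing is weakly dominant for j when that share is at least 1/7.5 = 0.1333, and contributing 0 is dominant otherwise.
Player D, Player I, Player J and Player K are above the threshold, contributing 15 each; the remaining 7 contribute 0. Total contributed: 60.
The reservoir fund pays out 7.5 × 60 = 450.00 in total (split across the unequal shares, but the aggregate is all that matters for the group sum).
The 7 free-riders keep 15 each, adding 105. Group total = 105 + 450.00 = 555.00.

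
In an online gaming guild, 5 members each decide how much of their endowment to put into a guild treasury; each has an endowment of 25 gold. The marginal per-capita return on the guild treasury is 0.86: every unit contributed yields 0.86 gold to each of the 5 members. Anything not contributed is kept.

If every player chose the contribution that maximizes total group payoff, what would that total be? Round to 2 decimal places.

537.50 gold

Each contributed unit returns 4.300 to the group as a whole (0.86 to each of 5 players), which exceeds 1, so the social optimum is full contribution: group total = 4.300 × 125 = 537.50.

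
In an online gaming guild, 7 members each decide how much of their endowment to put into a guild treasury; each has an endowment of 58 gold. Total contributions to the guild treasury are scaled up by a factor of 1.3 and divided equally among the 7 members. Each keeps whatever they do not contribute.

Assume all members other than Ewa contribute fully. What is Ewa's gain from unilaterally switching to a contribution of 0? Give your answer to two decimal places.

Switching from a contribution of 58 to 0 lets Ewa keep an extra 58 gold, but lowers the guild treasury by 58, which costs Ewa their own share of that drop: 1.3/7 × 58 = 10.77.
Net gain = 58 − 10.77 = 47.23. The private return per contributed unit (0.1857) is below 1, so free-riding is indeed the best response regardless of what the others do.

47.23 gold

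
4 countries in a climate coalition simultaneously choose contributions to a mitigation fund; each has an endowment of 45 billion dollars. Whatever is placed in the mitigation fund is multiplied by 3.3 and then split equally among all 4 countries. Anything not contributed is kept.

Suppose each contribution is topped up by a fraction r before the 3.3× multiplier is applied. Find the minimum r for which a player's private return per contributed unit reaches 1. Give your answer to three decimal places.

0.212

With matching at rate r, one contributed unit becomes (1 + r) in the mitigation fund and returns 3.3 × (1 + r) / 4 to the contributor.
Setting this equal to 1: 1 + r = 4/3.3 = 1.2121.
So the minimum matching rate is r = 1.2121 − 1 = 0.212.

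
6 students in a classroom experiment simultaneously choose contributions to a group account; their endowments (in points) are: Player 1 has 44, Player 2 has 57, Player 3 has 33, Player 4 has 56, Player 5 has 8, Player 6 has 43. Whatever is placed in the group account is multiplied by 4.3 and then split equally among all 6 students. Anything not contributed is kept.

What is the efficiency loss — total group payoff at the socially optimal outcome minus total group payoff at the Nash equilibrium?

The private return per contributed unit is 4.3/6 = 0.7167 < 1 for every player regardless of endowment, so the Nash equilibrium is zero contribution and the group total is Σ E_j = 44 + 57 + 33 + 56 + 8 + 43 = 241.
Each contributed unit returns 4.300 to the group, so the social optimum is full contribution by everyone: group total = 4.300 × 241 = 1036.30.
Efficiency loss = (4.300 − 1) × 241 = 795.30.

795.30 points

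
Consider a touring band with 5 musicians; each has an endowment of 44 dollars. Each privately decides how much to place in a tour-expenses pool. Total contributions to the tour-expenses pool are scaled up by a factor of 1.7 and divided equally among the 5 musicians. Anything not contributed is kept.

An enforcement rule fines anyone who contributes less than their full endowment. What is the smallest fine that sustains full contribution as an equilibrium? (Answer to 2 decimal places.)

Given the others contribute fully, the best deviation is to contribute 0 (any partial contribution still incurs the fine and gives up units whose private return 0.3400 is below 1).
Deviating from 44 to 0 saves 44 dollars but forfeits the deviator's share of the drop in the tour-expenses pool: 1.7/5 × 44 = 14.96.
So the deviation gain is 44 − 14.96 = 29.04, and the fine must be at least 29.04 dollars to wipe it out.

29.04 dollars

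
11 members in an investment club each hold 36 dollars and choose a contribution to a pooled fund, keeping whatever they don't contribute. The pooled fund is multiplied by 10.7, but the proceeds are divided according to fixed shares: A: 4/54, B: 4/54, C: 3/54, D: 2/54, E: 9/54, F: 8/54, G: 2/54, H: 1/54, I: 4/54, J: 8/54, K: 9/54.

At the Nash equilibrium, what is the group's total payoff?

1792.80 dollars

A player with share s gets back 10.7·s per unit contributed, so full contribution is dominant for anyone with s > 1/10.7 = 0.0935 and zero contribution is dominant for anyone below.
The shares above 0.0935 belong to E, F, J and K, contributing 36 each; the remaining 7 contribute 0. Total contributed: 144.
The pooled fund pays out 10.7 × 144 = 1540.80 in total (split across the unequal shares, but the aggregate is all that matters for the group sum).
The 7 free-riders keep 36 each, adding 252. Group total = 252 + 1540.80 = 1792.80.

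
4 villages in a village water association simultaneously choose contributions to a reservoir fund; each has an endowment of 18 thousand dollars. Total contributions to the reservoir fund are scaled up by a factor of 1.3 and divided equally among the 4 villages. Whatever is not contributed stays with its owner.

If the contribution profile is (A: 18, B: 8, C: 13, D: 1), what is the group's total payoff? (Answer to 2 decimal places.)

Total contributed: 18 + 8 + 13 + 1 = 40; total kept: 4 × 18 − 40 = 32.
The reservoir fund pays out 1.3 × 40 = 52.00 in aggregate.
Group total = 32 + 52.00 = 84.00.

84.00 thousand dollars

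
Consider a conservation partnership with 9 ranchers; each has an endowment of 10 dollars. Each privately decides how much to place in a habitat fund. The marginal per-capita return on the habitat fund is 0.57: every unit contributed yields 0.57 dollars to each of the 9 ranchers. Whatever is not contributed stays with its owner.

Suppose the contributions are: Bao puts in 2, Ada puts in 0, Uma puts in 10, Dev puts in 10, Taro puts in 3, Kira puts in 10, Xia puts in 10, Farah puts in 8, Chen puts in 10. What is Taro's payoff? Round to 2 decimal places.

42.91 dollars

Total contributed: 2 + 0 + 10 + 10 + 3 + 10 + 10 + 8 + 10 = 63.
Each receives 0.57 × 63 = 35.91 from the habitat fund.
Taro keeps 10 − 3 = 7, so Taro's payoff is 7 + 35.91 = 42.91.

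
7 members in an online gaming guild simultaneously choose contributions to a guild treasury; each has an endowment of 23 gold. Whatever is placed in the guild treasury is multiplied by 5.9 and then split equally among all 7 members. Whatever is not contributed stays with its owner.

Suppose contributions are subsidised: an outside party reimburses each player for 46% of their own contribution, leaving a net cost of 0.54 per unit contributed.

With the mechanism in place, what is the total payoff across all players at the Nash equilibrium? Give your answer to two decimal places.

1023.96 gold

With the mechanism, a contributed unit returns (5.9/7) / 0.54 = 1.5608 per unit of net cost to the contributor — now above 1 — so contributing fully is weakly dominant for every player.
At the Nash equilibrium everyone contributes 23. Group total payoff = 7 × (23 × 0.46 + 5.9 × 23) = 1023.96.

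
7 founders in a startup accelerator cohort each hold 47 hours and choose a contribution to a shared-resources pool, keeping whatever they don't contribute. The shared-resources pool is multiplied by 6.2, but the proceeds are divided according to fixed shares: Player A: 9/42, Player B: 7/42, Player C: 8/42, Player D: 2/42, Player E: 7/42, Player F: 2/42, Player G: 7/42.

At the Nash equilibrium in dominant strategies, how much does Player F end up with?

116.38 hours

Player j's private return per contributed unit is 6.2 × (j's share). Contributing is weakly dominant for j when that share is at least 1/6.2 = 0.1613, and contributing 0 is dominant otherwise.
The shares above 0.1613 belong to Player A, Player B, Player C, Player E and Player G, contributing 47 each; the remaining 2 contribute 0. Total contributed: 235.
Player F keeps 47 and receives 6.2 × 235 × 2/42 = 69.38 from the shared-resources pool, for a payoff of 116.38.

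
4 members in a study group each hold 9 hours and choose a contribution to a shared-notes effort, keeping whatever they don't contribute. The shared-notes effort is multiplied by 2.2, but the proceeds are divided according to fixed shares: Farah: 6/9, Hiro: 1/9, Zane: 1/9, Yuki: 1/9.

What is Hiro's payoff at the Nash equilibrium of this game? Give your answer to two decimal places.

11.20 hours

For player j, contributing a unit is worthwhile iff 2.2 × (j's share) ≥ 1, i.e. iff j's share is at least 0.4545.
Only Farah (6/9) clears that bar, contributing 9; the remaining 3 contribute 0. Total contributed: 9.
Hiro keeps 9 and receives 2.2 × 9 × 1/9 = 2.20 from the shared-notes effort, for a payoff of 11.20.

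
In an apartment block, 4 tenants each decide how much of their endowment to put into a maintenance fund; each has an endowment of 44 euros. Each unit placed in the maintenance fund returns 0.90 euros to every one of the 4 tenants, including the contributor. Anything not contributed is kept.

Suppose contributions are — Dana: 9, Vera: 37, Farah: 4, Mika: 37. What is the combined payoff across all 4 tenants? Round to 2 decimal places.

402.20 euros

Total contributed: 9 + 37 + 4 + 37 = 87; total kept: 4 × 44 − 87 = 89.
The maintenance fund pays out 0.90 × 4 × 87 = 313.20 in aggregate.
Group total = 89 + 313.20 = 402.20.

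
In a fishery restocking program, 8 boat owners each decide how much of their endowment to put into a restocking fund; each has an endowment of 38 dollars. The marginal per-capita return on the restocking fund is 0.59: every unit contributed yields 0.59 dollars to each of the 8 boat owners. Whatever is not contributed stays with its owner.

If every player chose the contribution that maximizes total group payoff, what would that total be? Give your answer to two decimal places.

Each contributed unit returns 4.720 to the group as a whole (0.59 to each of 8 players), which exceeds 1, so the social optimum is full contribution: group total = 4.720 × 304 = 1434.88.

1434.88 dollars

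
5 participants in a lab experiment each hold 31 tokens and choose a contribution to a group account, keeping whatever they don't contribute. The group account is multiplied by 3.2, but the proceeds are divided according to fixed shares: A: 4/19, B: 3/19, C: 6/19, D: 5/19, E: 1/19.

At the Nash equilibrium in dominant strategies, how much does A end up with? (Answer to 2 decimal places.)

A player with share s gets back 3.2·s per unit contributed, so full contribution is dominant for anyone with s > 1/3.2 = 0.3125 and zero contribution is dominant for anyone below.
Only C (6/19) clears that bar, contributing 31; the remaining 4 contribute 0. Total contributed: 31.
A keeps 31 and receives 3.2 × 31 × 4/19 = 20.88 from the group account, for a payoff of 51.88.

51.88 tokens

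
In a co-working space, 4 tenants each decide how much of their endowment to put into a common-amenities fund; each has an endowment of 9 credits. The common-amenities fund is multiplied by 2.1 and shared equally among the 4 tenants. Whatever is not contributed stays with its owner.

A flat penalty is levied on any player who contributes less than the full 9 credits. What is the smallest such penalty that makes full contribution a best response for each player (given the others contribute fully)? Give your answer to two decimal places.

Given the others contribute fully, the best deviation is to contribute 0 (any partial contribution still incurs the fine and gives up units whose private return 0.5250 is below 1).
Deviating from 9 to 0 saves 9 credits but forfeits the deviator's share of the drop in the common-amenities fund: 2.1/4 × 9 = 4.72.
So the deviation gain is 9 − 4.72 = 4.28, and the fine must be at least 4.28 credits to wipe it out.

4.28 credits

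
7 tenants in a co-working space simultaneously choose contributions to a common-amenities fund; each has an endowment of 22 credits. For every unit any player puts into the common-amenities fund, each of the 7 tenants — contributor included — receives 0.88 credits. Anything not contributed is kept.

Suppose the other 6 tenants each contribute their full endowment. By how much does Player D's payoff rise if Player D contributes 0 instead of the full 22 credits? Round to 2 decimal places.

2.64 credits

Switching from a contribution of 22 to 0 lets Player D keep an extra 22 credits, but lowers the common-amenities fund by 22, which costs Player D their own share of that drop: 0.88 × 22 = 19.36.
Net gain = 22 − 19.36 = 2.64. The private return per contributed unit (0.88) is below 1, so free-riding is indeed the best response regardless of what the others do.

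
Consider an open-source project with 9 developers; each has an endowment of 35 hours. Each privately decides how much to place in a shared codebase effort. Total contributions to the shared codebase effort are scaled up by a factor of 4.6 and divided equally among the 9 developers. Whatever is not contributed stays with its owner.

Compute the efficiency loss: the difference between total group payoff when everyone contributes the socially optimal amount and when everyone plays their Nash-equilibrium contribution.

Each contributed unit returns 4.6/9 = 0.5111 to its contributor — below 1 — so contributing 0 is dominant for every player. At the Nash equilibrium everyone keeps their 35, and the group total is 9 × 35 = 315.
Each contributed unit returns 4.600 to the group as a whole (0.5111 to each of 9 players), which exceeds 1, so the social optimum is full contribution: group total = 4.600 × 315 = 1449.00.
Efficiency loss = 1449.00 − 315 = 1134.00.

1134.00 hours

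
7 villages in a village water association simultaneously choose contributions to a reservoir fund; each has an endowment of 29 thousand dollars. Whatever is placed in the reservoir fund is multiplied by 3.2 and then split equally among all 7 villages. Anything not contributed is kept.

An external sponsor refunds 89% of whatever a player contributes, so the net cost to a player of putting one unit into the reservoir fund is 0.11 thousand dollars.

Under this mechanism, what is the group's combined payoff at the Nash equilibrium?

Under the mechanism each unit contributed yields (3.2/7) / 0.11 = 4.1558 back to its contributor per unit of net cost, which exceeds 1, making full contribution the dominant choice for everyone.
So the Nash equilibrium is full contribution by all 7; the group earns 7 × (29 × 0.89 + 3.2 × 29) = 830.27.

830.27 thousand dollars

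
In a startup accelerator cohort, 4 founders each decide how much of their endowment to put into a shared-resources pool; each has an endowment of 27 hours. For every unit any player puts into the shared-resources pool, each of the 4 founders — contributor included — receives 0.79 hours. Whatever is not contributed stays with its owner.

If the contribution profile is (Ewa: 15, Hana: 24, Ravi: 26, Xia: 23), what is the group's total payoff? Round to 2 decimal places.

298.08 hours

Total contributed: 15 + 24 + 26 + 23 = 88; total kept: 4 × 27 − 88 = 20.
The shared-resources pool pays out 0.79 × 4 × 88 = 278.08 in aggregate.
Group total = 20 + 278.08 = 298.08.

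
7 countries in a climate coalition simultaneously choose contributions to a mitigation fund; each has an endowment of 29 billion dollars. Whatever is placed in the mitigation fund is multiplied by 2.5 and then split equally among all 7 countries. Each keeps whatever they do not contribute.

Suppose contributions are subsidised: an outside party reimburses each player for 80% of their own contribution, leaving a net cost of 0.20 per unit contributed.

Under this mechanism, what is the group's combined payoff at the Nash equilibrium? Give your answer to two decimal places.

669.90 billion dollars

With the mechanism, a contributed unit returns (2.5/7) / 0.20 = 1.7857 per unit of net cost to the contributor — now above 1 — so contributing fully is weakly dominant for every player.
So the Nash equilibrium is full contribution by all 7; the group earns 7 × (29 × 0.80 + 2.5 × 29) = 669.90.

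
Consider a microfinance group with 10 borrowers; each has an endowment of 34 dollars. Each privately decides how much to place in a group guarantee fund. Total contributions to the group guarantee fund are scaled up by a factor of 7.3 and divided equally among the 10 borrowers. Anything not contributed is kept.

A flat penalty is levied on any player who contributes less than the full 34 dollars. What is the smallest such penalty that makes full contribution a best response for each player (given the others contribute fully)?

9.18 dollars

Given the others contribute fully, the best deviation is to contribute 0 (any partial contribution still incurs the fine and gives up units whose private return 0.7300 is below 1).
Deviating from 34 to 0 saves 34 dollars but forfeits the deviator's share of the drop in the group guarantee fund: 7.3/10 × 34 = 24.82.
So the deviation gain is 34 − 24.82 = 9.18, and the fine must be at least 9.18 dollars to wipe it out.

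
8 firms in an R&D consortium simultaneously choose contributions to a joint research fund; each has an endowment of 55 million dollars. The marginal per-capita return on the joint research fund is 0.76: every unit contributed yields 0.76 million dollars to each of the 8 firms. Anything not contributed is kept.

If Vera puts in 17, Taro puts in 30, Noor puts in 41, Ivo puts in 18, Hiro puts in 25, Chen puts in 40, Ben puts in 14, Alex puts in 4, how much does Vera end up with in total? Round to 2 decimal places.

Total contributed: 17 + 30 + 41 + 18 + 25 + 40 + 14 + 4 = 189.
Each receives 0.76 × 189 = 143.64 from the joint research fund.
Vera keeps 55 − 17 = 38, so Vera's payoff is 38 + 143.64 = 181.64.

181.64 million dollars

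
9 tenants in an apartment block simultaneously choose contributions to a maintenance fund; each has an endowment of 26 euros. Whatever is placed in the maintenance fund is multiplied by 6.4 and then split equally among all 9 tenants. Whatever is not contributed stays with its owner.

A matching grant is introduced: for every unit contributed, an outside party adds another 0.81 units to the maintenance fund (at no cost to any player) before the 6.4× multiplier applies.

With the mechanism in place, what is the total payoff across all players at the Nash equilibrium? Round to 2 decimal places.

2710.66 euros

Under the mechanism each unit contributed yields 6.4 × 1.81 / 9 = 1.2871 back to its contributor per unit of net cost, which exceeds 1, making full contribution the dominant choice for everyone.
At the Nash equilibrium everyone contributes 26. Group total payoff = 6.4 × 1.81 × 234 = 2710.66.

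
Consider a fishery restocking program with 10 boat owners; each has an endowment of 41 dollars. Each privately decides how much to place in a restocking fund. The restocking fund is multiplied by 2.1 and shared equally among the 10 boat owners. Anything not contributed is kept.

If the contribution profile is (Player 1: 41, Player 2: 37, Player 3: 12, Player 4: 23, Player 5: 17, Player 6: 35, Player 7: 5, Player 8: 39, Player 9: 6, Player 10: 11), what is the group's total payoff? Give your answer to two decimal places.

658.60 dollars

Total contributed: 41 + 37 + 12 + 23 + 17 + 35 + 5 + 39 + 6 + 11 = 226; total kept: 10 × 41 − 226 = 184.
The restocking fund pays out 2.1 × 226 = 474.60 in aggregate.
Group total = 184 + 474.60 = 658.60.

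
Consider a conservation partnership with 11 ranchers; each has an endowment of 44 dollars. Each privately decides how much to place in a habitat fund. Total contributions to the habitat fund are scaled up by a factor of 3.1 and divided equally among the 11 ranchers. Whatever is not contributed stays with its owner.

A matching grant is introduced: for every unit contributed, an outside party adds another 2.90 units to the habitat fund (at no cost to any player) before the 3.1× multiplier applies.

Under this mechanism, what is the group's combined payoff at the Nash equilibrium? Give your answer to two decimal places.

Under the mechanism each unit contributed yields 3.1 × 3.90 / 11 = 1.0991 back to its contributor per unit of net cost, which exceeds 1, making full contribution the dominant choice for everyone.
So the Nash equilibrium is full contribution by all 11; the group earns 3.1 × 3.90 × 484 = 5851.56.

5851.56 dollars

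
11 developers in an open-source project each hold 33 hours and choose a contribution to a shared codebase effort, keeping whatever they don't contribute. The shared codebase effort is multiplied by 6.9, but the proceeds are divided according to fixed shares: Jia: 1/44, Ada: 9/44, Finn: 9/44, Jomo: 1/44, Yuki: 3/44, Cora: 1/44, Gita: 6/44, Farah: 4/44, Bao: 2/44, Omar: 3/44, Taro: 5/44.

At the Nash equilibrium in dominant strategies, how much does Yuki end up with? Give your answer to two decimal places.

Each unit j contributes comes back to j as 6.9 × (j's share), so j prefers to contribute only if that share exceeds 1/6.9 = 0.1449; otherwise keeping the unit dominates.
The shares above 0.1449 belong to Ada and Finn, contributing 33 each; the remaining 9 contribute 0. Total contributed: 66.
Yuki keeps 33 and receives 6.9 × 66 × 3/44 = 31.05 from the shared codebase effort, for a payoff of 64.05.

64.05 hours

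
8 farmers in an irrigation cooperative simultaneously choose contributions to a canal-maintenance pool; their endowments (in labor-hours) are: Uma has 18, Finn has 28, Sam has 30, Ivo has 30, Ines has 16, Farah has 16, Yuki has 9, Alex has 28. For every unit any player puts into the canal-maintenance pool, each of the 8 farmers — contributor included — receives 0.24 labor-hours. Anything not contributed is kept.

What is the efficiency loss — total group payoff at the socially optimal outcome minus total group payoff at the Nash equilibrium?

The private return per contributed unit is 0.24 < 1 for everyone, so the Nash equilibrium is zero contribution and the group total is Σ E_j = 18 + 28 + 30 + 30 + 16 + 16 + 9 + 28 = 175.
Each contributed unit returns 1.920 to the group, so the social optimum is full contribution by everyone: group total = 1.920 × 175 = 336.00.
Efficiency loss = (1.920 − 1) × 175 = 161.00.

161.00 labor-hours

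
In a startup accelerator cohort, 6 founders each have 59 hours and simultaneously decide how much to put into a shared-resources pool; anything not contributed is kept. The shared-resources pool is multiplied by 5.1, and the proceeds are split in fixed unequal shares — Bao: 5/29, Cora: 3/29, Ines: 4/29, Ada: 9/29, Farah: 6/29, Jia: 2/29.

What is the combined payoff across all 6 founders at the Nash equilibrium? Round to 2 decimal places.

For player j, contributing a unit is worthwhile iff 5.1 × (j's share) ≥ 1, i.e. iff j's share is at least 0.1961.
The shares above 0.1961 belong to Ada and Farah, contributing 59 each; the remaining 4 contribute 0. Total contributed: 118.
The shared-resources pool pays out 5.1 × 118 = 601.80 in total (split across the unequal shares, but the aggregate is all that matters for the group sum).
The 4 free-riders keep 59 each, adding 236. Group total = 236 + 601.80 = 837.80.

837.80 hours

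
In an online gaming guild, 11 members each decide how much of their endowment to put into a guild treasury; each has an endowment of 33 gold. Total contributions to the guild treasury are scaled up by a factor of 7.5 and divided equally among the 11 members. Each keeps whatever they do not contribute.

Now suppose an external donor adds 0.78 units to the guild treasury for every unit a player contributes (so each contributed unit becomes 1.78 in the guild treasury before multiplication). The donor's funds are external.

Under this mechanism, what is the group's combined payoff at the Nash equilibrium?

Under the mechanism each unit contributed yields 7.5 × 1.78 / 11 = 1.2136 back to its contributor per unit of net cost, which exceeds 1, making full contribution the dominant choice for everyone.
So the Nash equilibrium is full contribution by all 11; the group earns 7.5 × 1.78 × 363 = 4846.05.

4846.05 gold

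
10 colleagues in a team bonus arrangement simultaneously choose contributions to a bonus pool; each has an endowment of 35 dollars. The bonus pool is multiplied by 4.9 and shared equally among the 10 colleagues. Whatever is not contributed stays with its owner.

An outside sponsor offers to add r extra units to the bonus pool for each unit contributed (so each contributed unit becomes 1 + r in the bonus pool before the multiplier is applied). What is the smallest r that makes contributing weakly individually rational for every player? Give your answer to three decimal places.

With matching at rate r, one contributed unit becomes (1 + r) in the bonus pool and returns 4.9 × (1 + r) / 10 to the contributor.
Setting this equal to 1: 1 + r = 10/4.9 = 2.0408.
So the minimum matching rate is r = 2.0408 − 1 = 1.041.

1.041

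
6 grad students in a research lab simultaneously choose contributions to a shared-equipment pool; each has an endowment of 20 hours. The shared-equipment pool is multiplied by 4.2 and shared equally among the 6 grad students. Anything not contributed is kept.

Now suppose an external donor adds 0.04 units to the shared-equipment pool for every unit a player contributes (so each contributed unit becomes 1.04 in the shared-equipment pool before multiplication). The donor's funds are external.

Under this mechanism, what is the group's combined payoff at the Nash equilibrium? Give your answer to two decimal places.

120.00 hours

The effective private return is 4.2 × 1.04 / 6 = 0.7280, which is still under 1, so the mechanism doesn't change anyone's dominant strategy: zero contribution.
Everyone keeps their endowment and the group total is 6 × 20 = 120.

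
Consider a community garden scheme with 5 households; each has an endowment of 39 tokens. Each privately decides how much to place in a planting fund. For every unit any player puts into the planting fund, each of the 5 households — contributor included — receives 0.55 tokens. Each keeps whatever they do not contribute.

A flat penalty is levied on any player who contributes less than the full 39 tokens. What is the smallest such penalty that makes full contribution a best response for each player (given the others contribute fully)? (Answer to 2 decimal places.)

Given the others contribute fully, the best deviation is to contribute 0 (any partial contribution still incurs the fine and gives up units whose private return 0.55 is below 1).
Deviating from 39 to 0 saves 39 tokens but forfeits the deviator's share of the drop in the planting fund: 0.55 × 39 = 21.45.
So the deviation gain is 39 − 21.45 = 17.55, and the fine must be at least 17.55 tokens to wipe it out.

17.55 tokens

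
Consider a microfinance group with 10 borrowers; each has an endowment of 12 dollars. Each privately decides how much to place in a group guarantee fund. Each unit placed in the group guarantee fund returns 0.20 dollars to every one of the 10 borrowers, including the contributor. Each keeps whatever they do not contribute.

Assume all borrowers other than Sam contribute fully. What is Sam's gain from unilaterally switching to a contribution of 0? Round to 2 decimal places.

9.60 dollars

Switching from a contribution of 12 to 0 lets Sam keep an extra 12 dollars, but lowers the group guarantee fund by 12, which costs Sam their own share of that drop: 0.20 × 12 = 2.40.
Net gain = 12 − 2.40 = 9.60. The private return per contributed unit (0.20) is below 1, so free-riding is indeed the best response regardless of what the others do.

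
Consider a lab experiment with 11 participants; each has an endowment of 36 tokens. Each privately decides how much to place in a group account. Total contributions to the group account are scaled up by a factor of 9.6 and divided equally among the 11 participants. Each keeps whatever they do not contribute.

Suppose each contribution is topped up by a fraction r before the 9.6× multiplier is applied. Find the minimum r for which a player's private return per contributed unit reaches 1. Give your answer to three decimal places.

With matching at rate r, one contributed unit becomes (1 + r) in the group account and returns 9.6 × (1 + r) / 11 to the contributor.
Setting this equal to 1: 1 + r = 11/9.6 = 1.1458.
So the minimum matching rate is r = 1.1458 − 1 = 0.146.

0.146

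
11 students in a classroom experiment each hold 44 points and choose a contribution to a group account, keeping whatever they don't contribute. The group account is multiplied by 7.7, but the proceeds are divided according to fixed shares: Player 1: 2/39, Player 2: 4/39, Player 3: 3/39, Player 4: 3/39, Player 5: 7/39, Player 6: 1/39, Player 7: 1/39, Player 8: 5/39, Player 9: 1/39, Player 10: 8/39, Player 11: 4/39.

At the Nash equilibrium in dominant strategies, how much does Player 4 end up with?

96.12 points

Player j's private return per contributed unit is 7.7 × (j's share). Contributing is weakly dominant for j when that share is at least 1/7.7 = 0.1299, and contributing 0 is dominant otherwise.
The shares above 0.1299 belong to Player 5 and Player 10, contributing 44 each; the remaining 9 contribute 0. Total contributed: 88.
Player 4 keeps 44 and receives 7.7 × 88 × 3/39 = 52.12 from the group account, for a payoff of 96.12.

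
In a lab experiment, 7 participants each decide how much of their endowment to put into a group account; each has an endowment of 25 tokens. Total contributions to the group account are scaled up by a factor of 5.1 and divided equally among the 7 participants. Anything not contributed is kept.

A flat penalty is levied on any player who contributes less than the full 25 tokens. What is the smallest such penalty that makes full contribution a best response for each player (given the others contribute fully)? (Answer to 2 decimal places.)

Given the others contribute fully, the best deviation is to contribute 0 (any partial contribution still incurs the fine and gives up units whose private return 0.7286 is below 1).
Deviating from 25 to 0 saves 25 tokens but forfeits the deviator's share of the drop in the group account: 5.1/7 × 25 = 18.21.
So the deviation gain is 25 − 18.21 = 6.79, and the fine must be at least 6.79 tokens to wipe it out.

6.79 tokens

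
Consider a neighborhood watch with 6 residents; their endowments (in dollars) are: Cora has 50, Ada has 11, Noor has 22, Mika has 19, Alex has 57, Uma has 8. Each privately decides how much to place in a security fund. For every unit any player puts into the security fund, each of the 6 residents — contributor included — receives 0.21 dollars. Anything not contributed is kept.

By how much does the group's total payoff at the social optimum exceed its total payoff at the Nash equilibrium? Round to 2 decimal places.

43.42 dollars

The private return per contributed unit is 0.21 < 1 for everyone, so the Nash equilibrium is zero contribution and the group total is Σ E_j = 50 + 11 + 22 + 19 + 57 + 8 = 167.
Each contributed unit returns 1.260 to the group, so the social optimum is full contribution by everyone: group total = 1.260 × 167 = 210.42.
Efficiency loss = (1.260 − 1) × 167 = 43.42.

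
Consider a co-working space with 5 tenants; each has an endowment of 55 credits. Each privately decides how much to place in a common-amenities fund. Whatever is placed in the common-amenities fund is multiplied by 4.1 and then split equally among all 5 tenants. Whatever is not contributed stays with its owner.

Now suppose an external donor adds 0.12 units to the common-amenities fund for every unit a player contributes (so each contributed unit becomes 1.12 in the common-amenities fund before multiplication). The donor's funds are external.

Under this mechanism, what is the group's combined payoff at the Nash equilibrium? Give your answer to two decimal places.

With the mechanism, a contributed unit returns 4.1 × 1.12 / 5 = 0.9184 per unit of net cost — still below 1 — so contributing 0 remains dominant for every player.
Everyone keeps their endowment and the group total is 5 × 55 = 275.

275.00 credits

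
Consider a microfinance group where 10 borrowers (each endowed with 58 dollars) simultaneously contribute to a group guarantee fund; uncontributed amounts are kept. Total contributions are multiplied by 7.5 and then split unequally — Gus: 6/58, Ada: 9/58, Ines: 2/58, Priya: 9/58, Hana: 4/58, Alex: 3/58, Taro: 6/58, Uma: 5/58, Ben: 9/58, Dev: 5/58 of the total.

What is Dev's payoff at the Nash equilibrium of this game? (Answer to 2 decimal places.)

A player with share s gets back 7.5·s per unit contributed, so full contribution is dominant for anyone with s > 1/7.5 = 0.1333 and zero contribution is dominant for anyone below.
Ada, Priya and Ben clear that bar, contributing 58 each; the remaining 7 contribute 0. Total contributed: 174.
Dev keeps 58 and receives 7.5 × 174 × 5/58 = 112.50 from the group guarantee fund, for a payoff of 170.50.

170.50 dollars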